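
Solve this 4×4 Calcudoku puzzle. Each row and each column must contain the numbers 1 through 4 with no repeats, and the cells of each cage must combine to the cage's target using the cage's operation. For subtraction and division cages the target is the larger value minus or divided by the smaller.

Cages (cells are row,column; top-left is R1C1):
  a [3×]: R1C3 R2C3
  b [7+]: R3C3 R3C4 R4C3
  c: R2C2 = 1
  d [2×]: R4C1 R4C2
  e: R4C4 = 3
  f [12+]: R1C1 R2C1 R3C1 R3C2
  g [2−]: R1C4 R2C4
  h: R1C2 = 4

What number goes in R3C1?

4

H is a freebie, which forces R1C2 = 4.
Cage c is a single given cell, so R2C2 = 1.
Row 2 already has 1, so R2C3 = 3.
4 is placed in column 2, which forces R3C2 = 3.
Column 2 already has 1, leaving R4C2 = 2.
Cage e is a single given cell; hence R4C4 = 3.
Cage f needs sum 12, leaving R1C1 = 3.
3 is placed in column 3, so R1C3 = 1.
Cage g's pair has difference 2; hence R1C4 = 2.
The two cells of cage g must have difference 2, so R2C4 = 4.
Column 4 already has 4, leaving R3C4 = 1.
Row 4 now contains 2, so R4C1 = 1.
1 is placed in column 3, which forces R4C3 = 4.
Row 2 already has 4, leaving R2C1 = 2.
Cage f has sum 12, leaving R3C1 = 4.
Column 3 already has 4, which forces R3C3 = 2.
Completed grid: 3 4 1 2 / 2 1 3 4 / 4 3 2 1 / 1 2 4 3.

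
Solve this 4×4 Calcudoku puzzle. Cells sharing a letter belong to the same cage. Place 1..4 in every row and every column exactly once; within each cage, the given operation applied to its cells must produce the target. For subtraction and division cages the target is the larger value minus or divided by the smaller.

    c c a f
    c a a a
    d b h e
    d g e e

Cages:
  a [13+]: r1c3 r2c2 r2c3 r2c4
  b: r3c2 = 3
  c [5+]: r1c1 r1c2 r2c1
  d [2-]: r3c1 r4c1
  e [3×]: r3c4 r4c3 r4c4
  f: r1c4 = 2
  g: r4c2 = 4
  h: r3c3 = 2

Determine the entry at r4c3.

1

The 4 cells of cage a must have sum 13; hence r1c3 = 4.
Cage f is given; hence r1c4 = 2.
Cage b is given; hence r3c2 = 3.
Cage h is a single given cell, so r3c3 = 2.
Cage e has product 3, leaving r3c4 = 1.
Cage g is a single given cell; hence r4c2 = 4.
The 3 cells of cage e must have product 3; hence r4c3 = 1.
Cage e has product 3, which forces r4c4 = 3.
The 3 cells of cage c must have sum 5, which forces r1c1 = 3.
Row 1 now contains 2, so r1c2 = 1.
The 3 cells of cage c must have sum 5, which forces r2c1 = 1.
Column 2 now contains 4, which forces r2c2 = 2.
Column 3 now contains 2, so r2c3 = 3.
3 is placed in column 4, leaving r2c4 = 4.
Row 3 already has 1, so r3c1 = 4.
Row 4 now contains 3; hence r4c1 = 2.
The full grid is 3 1 4 2 / 1 2 3 4 / 4 3 2 1 / 2 4 1 3.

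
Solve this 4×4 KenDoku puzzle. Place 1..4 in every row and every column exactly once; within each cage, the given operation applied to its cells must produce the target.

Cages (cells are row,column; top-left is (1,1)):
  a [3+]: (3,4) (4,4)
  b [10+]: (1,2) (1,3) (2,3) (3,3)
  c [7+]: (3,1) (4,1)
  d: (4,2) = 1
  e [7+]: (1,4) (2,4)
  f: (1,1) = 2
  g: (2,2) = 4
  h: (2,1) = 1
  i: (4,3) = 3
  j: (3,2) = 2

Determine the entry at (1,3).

Cage f is a single given cell, which forces (1,1) = 2.
H is a freebie; hence (2,1) = 1.
Cage g is given, leaving (2,2) = 4.
Row 2 already has 4, leaving (2,4) = 3.
Cage j is given; hence (3,2) = 2.
2 is placed in row 3; hence (3,4) = 1.
Cage d is a single given cell, which forces (4,2) = 1.
I is a freebie; hence (4,3) = 3.
1 is placed in column 4, so (4,4) = 2.
1 is placed in column 2, which forces (1,2) = 3.
The 4 cells of cage b must have sum 10, leaving (1,3) = 1.
Column 4 now contains 3; hence (1,4) = 4.
3 is placed in row 2, which forces (2,3) = 2.
Cage c needs two cells with sum 7, so (3,1) = 3.
3 is placed in column 3, leaving (3,3) = 4.
Row 4 now contains 3, leaving (4,1) = 4.
Completed grid: 2 3 1 4 / 1 4 2 3 / 3 2 4 1 / 4 1 3 2.

1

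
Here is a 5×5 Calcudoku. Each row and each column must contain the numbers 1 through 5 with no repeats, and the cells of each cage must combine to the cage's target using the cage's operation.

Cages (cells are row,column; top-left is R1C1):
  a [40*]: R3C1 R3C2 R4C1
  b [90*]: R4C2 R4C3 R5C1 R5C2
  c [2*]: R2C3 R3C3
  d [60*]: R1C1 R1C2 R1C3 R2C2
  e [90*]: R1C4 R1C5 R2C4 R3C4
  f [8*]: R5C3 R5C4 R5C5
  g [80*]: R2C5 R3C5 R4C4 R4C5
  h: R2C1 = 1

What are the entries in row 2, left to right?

1 3 2 5 4

Cage e needs product 90, leaving R1C5 = 3.
H is a freebie, leaving R2C1 = 1.
Row 2 already has 1, so R2C3 = 2.
Column 3 now contains 2, leaving R3C3 = 1.
Column 3 already has 1, leaving R5C3 = 4.
Cage d has product 60, which forces R1C1 = 4.
Cage d has product 60; hence R1C2 = 1.
Column 3 now contains 4, which forces R1C3 = 5.
Row 1 now contains 5, so R1C4 = 2.
Cage d has product 60; hence R2C2 = 3.
Row 2 already has 3, which forces R2C4 = 5.
5 is placed in row 2, which forces R2C5 = 4.
5 is placed in column 4, so R3C4 = 3.
Column 3 already has 5, which forces R4C3 = 3.
Column 4 now contains 2, so R4C4 = 4.
Column 4 now contains 2, so R5C4 = 1.
Row 5 now contains 1, so R5C5 = 2.
Cage a needs product 40; hence R3C2 = 4.
2 is placed in column 5, leaving R3C5 = 5.
Cage b needs product 90, so R4C2 = 2.
The 4 cells of cage g must have product 80, leaving R4C5 = 1.
The 4 cells of cage b must have product 90; hence R5C1 = 3.
2 is placed in row 5, so R5C2 = 5.
Row 3 already has 5; hence R3C1 = 2.
Row 4 now contains 2, leaving R4C1 = 5.
Filled in: 4 1 5 2 3 / 1 3 2 5 4 / 2 4 1 3 5 / 5 2 3 4 1 / 3 5 4 1 2.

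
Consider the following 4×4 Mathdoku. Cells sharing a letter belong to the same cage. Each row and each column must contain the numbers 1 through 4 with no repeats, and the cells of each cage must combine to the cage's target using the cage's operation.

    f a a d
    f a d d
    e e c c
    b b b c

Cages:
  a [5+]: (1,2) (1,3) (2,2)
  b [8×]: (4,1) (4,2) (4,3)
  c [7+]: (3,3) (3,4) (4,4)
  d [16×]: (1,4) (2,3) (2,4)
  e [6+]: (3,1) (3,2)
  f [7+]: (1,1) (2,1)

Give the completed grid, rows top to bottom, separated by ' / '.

4 3 1 2 / 3 1 2 4 / 2 4 3 1 / 1 2 4 3

The only place for 3 in row 2 is (2,1).
Column 1 now contains 3, which forces (1,1) = 4.
Row 1 now contains 4, which forces (1,4) = 2.
4 is placed in column 1, so (3,1) = 2.
2 is placed in row 3, which forces (3,2) = 4.
2 is placed in column 1; hence (4,1) = 1.
Row 4 now contains 1; hence (4,2) = 2.
Row 4 now contains 2, which forces (4,3) = 4.
Row 4 already has 4, so (4,4) = 3.
The 3 cells of cage a must have sum 5, so (1,2) = 3.
Row 1 already has 2; hence (1,3) = 1.
Column 2 now contains 2, so (2,2) = 1.
4 is placed in column 3, so (2,3) = 2.
The 3 cells of cage d must have product 16, so (2,4) = 4.
Cage c needs sum 7, leaving (3,3) = 3.
Column 4 now contains 3; hence (3,4) = 1.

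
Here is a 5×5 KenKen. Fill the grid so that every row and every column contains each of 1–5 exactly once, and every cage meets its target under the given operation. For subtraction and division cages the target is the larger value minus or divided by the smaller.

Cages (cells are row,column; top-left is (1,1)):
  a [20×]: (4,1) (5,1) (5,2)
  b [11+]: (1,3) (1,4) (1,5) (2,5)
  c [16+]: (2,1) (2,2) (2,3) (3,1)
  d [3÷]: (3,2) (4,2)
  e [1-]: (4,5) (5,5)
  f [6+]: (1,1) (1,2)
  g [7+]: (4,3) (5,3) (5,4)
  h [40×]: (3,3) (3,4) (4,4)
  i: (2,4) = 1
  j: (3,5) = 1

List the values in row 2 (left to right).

3 4 5 1 2

Cage i is given, leaving (2,4) = 1.
J is a freebie, which forces (3,5) = 1.
Row 3 already has 1, leaving (3,2) = 3.
The two cells of cage d must have quotient 3, so (4,2) = 1.
In column 1, 3 can only go at (2,1), so (2,1) = 3.
The 4 cells of cage c must have sum 16; hence (3,1) = 4.
The 3 cells of cage h must have product 40, so (4,4) = 4.
In row 2, 2 can only go at (2,5), so (2,5) = 2.
The two cells of cage e must have difference 1, which forces (5,5) = 4.
The 3 cells of cage a must have product 20, leaving (4,1) = 2.
2 is placed in row 4, leaving (4,3) = 3.
Row 4 already has 3, which forces (4,5) = 5.
Cage a needs product 20, so (5,1) = 5.
4 is placed in row 5, which forces (5,2) = 2.
Column 3 now contains 3; hence (5,3) = 1.
2 is placed in row 5; hence (5,4) = 3.
Column 1 already has 2, leaving (1,1) = 1.
Cage f needs two cells with sum 6, so (1,2) = 5.
Column 3 now contains 1, so (1,3) = 4.
Cage b has sum 11, which forces (1,4) = 2.
Column 5 now contains 5; hence (1,5) = 3.
Column 2 already has 5; hence (2,2) = 4.
Column 3 now contains 4, so (2,3) = 5.
Column 3 now contains 5, which forces (3,3) = 2.
Column 4 now contains 2, so (3,4) = 5.
Completed grid: 1 5 4 2 3 / 3 4 5 1 2 / 4 3 2 5 1 / 2 1 3 4 5 / 5 2 1 3 4.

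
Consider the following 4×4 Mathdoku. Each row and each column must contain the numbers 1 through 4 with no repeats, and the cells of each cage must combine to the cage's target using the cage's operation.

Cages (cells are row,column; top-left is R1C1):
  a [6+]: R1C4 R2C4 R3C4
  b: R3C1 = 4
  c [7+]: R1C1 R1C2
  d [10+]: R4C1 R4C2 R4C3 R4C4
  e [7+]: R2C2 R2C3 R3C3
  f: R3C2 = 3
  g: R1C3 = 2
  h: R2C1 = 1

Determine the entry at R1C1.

G is a freebie, leaving R1C3 = 2.
Cage h is given; hence R2C1 = 1.
Cage b is a single given cell, leaving R3C1 = 4.
Cage f is a single given cell, which forces R3C2 = 3.
3 is placed in row 3, so R3C3 = 1.
Row 3 now contains 1, which forces R3C4 = 2.
Column 1 already has 4, leaving R1C1 = 3.
Column 2 already has 3, so R1C2 = 4.
Cage a has sum 6, so R1C4 = 1.
The 3 cells of cage e must have sum 7; hence R2C2 = 2.
The 3 cells of cage e must have sum 7; hence R2C3 = 4.
Column 4 already has 2, leaving R2C4 = 3.
Column 1 now contains 3, leaving R4C1 = 2.
2 is placed in column 2, which forces R4C2 = 1.
Column 3 now contains 4, which forces R4C3 = 3.
Column 4 now contains 3, which forces R4C4 = 4.
Filled in: 3 4 2 1 / 1 2 4 3 / 4 3 1 2 / 2 1 3 4.

3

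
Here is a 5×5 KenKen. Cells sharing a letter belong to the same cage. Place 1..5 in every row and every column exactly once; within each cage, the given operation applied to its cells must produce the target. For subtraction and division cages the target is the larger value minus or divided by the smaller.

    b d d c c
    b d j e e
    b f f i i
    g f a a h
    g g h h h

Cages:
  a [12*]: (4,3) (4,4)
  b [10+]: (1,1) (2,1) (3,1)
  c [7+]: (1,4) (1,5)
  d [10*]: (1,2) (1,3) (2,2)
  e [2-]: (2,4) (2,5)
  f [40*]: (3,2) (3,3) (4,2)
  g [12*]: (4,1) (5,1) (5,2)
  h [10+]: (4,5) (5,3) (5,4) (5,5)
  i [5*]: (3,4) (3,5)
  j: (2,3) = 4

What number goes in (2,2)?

J is a freebie, leaving (2,3) = 4.
Column 3 now contains 4, leaving (4,3) = 3.
Row 4 already has 3, which forces (4,4) = 4.
Cage f needs product 40, leaving (3,2) = 4.
Row 3 needs a 3, and only (3,1) is open for it.
Cage g has product 12, leaving (4,1) = 1.
Row 4 now contains 1; hence (4,5) = 2.
3 is placed in column 1, leaving (5,1) = 4.
Cage g needs product 12, leaving (5,2) = 3.
Cage f needs product 40, which forces (3,3) = 2.
Row 4 already has 2; hence (4,2) = 5.
The 3 cells of cage d must have product 10, so (1,3) = 5.
Row 1 already has 5, so (1,5) = 4.
Column 3 now contains 5, so (5,3) = 1.
The 4 cells of cage h must have sum 10, leaving (5,4) = 2.
1 is placed in row 5; hence (5,5) = 5.
Row 1 already has 5, which forces (1,1) = 2.
2 is placed in row 1, leaving (1,2) = 1.
Column 4 already has 2, leaving (1,4) = 3.
Cage b has sum 10, so (2,1) = 5.
Column 2 already has 1, leaving (2,2) = 2.
Row 2 now contains 5; hence (2,4) = 1.
1 is placed in row 2; hence (2,5) = 3.
The two cells of cage i must have product 5, which forces (3,4) = 5.
5 is placed in column 5, leaving (3,5) = 1.
The full grid is 2 1 5 3 4 / 5 2 4 1 3 / 3 4 2 5 1 / 1 5 3 4 2 / 4 3 1 2 5.

2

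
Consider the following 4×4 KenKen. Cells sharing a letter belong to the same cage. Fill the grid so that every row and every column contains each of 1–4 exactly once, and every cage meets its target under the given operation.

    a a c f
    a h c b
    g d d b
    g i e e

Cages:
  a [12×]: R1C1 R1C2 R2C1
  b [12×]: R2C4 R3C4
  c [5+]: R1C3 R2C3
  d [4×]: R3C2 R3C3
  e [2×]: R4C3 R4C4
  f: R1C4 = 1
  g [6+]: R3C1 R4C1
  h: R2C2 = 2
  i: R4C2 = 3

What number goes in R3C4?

3

F is a freebie, leaving R1C4 = 1.
Cage h is given, so R2C2 = 2.
Cage i is a single given cell, so R4C2 = 3.
Column 4 now contains 1; hence R4C4 = 2.
The 3 cells of cage a must have product 12; hence R1C1 = 3.
3 is placed in column 2, leaving R1C2 = 4.
Row 1 now contains 4, so R1C3 = 2.
Cage a has product 12, so R2C1 = 1.
Row 2 now contains 1; hence R2C3 = 3.
Row 2 now contains 3, so R2C4 = 4.
Cage g needs two cells with sum 6; hence R3C1 = 2.
4 is placed in column 2; hence R3C2 = 1.
1 is placed in row 3, so R3C3 = 4.
Column 4 already has 4, so R3C4 = 3.
2 is placed in row 4, leaving R4C1 = 4.
2 is placed in row 4, which forces R4C3 = 1.
Completed grid: 3 4 2 1 / 1 2 3 4 / 2 1 4 3 / 4 3 1 2.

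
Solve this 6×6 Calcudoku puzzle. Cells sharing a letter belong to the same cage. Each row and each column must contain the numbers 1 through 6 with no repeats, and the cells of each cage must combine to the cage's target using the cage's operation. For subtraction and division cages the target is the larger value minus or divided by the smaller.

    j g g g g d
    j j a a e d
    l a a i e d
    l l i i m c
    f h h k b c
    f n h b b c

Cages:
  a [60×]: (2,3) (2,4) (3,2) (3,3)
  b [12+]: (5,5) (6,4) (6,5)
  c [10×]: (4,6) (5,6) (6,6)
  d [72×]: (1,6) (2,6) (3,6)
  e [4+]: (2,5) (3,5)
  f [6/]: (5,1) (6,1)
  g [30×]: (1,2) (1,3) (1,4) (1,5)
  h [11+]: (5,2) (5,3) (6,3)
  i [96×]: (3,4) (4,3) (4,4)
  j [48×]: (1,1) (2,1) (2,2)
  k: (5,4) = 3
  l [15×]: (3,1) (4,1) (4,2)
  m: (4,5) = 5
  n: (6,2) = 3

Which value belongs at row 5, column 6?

The 3 cells of cage i must have product 96, so (3,4) = 4.
Cage i needs product 96; hence (4,3) = 4.
Cage i needs product 96, leaving (4,4) = 6.
M is a freebie, leaving (4,5) = 5.
Cage k is given, which forces (5,4) = 3.
N is a freebie; hence (6,2) = 3.
Cage l has product 15, which forces (3,1) = 5.
Cage l needs product 15; hence (4,1) = 3.
Column 2 now contains 3, so (4,2) = 1.
Row 4 now contains 1, which forces (4,6) = 2.
In row 5, 2 can only go at (5,3), so (5,3) = 2.
Cage h needs sum 11, so (5,2) = 4.
Cage h has sum 11; hence (6,3) = 5.
5 is placed in row 6; hence (6,4) = 2.
5 is placed in row 6; hence (6,6) = 1.
Cage a has product 60; hence (2,4) = 5.
Cage a has product 60, so (3,2) = 2.
The two cells of cage f must have quotient 6, leaving (5,1) = 1.
Cage b has sum 12, so (5,5) = 6.
Column 6 already has 1, which forces (5,6) = 5.
Row 6 now contains 1, so (6,1) = 6.
Cage b needs sum 12, which forces (6,5) = 4.
2 is placed in column 2, leaving (1,2) = 5.
Cage g needs product 30, leaving (1,3) = 3.
Column 4 already has 5, which forces (1,4) = 1.
Cage g has product 30, so (1,5) = 2.
2 is placed in column 2, leaving (2,2) = 6.
6 is placed in row 2; hence (2,3) = 1.
Row 2 now contains 1, which forces (2,5) = 3.
Row 2 already has 3, leaving (2,6) = 4.
Column 3 now contains 1, leaving (3,3) = 6.
Column 5 now contains 3; hence (3,5) = 1.
6 is placed in row 3, leaving (3,6) = 3.
Row 1 already has 2; hence (1,1) = 4.
4 is placed in column 6; hence (1,6) = 6.
4 is placed in row 2, leaving (2,1) = 2.
Completed grid: 4 5 3 1 2 6 / 2 6 1 5 3 4 / 5 2 6 4 1 3 / 3 1 4 6 5 2 / 1 4 2 3 6 5 / 6 3 5 2 4 1.

5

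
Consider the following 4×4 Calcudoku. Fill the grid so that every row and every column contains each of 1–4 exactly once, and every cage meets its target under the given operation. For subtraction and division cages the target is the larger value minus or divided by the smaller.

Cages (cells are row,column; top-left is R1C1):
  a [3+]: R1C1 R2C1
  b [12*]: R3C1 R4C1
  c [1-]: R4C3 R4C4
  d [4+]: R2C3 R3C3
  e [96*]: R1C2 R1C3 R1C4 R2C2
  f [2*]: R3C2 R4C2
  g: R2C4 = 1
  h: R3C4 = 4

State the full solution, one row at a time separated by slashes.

The 4 cells of cage e must have product 96, leaving R2C2 = 4.
Cage g is given, which forces R2C4 = 1.
Cage h is a single given cell, so R3C4 = 4.
The two cells of cage a must have sum 3, which forces R1C1 = 1.
The 4 cells of cage e must have product 96, so R1C3 = 4.
1 is placed in row 2, leaving R2C1 = 2.
1 is placed in row 2, leaving R2C3 = 3.
Row 3 now contains 4, leaving R3C1 = 3.
The two cells of cage d must have sum 4, which forces R3C3 = 1.
The two cells of cage b must have product 12, so R4C1 = 4.
Column 3 already has 1, leaving R4C3 = 2.
Row 4 now contains 2; hence R4C4 = 3.
Cage e needs product 96, leaving R1C2 = 3.
3 is placed in column 4; hence R1C4 = 2.
1 is placed in row 3; hence R3C2 = 2.
Row 4 now contains 2; hence R4C2 = 1.

1 3 4 2 / 2 4 3 1 / 3 2 1 4 / 4 1 2 3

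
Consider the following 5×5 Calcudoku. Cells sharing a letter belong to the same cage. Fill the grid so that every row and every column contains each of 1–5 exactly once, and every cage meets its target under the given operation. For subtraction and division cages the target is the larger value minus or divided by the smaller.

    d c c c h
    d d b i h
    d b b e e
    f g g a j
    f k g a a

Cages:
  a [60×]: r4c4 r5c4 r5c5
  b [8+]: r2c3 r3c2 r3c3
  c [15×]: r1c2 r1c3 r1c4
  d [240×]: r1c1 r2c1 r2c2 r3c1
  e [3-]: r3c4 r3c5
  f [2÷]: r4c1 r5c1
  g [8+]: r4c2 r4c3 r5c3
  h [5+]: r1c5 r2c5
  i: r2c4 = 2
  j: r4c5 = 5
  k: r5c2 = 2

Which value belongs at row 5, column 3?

The 4 cells of cage d must have product 240, which forces r2c2 = 4.
Cage i is given, leaving r2c4 = 2.
Cage j is given; hence r4c5 = 5.
Cage k is a single given cell, so r5c2 = 2.
Cage f's pair has quotient 2; hence r4c1 = 2.
Cage a needs product 60, so r5c4 = 5.
Row 1 needs a 2, and only r1c5 is open for it.
Cage h's pair has sum 5, which forces r2c5 = 3.
Column 5 now contains 3; hence r5c5 = 4.
3 is placed in row 2, which forces r2c1 = 5.
5 is placed in row 2, so r2c3 = 1.
Cage e needs two cells with difference 3, leaving r3c4 = 4.
Column 5 already has 4; hence r3c5 = 1.
Cage g needs sum 8, leaving r4c3 = 4.
Cage a needs product 60, which forces r4c4 = 3.
Row 5 now contains 4, which forces r5c1 = 1.
1 is placed in column 3, which forces r5c3 = 3.
Cage d has product 240, which forces r1c1 = 4.
Cage c has product 15, leaving r1c2 = 3.
Column 3 already has 3, leaving r1c3 = 5.
Column 4 already has 3, leaving r1c4 = 1.
4 is placed in row 3, leaving r3c1 = 3.
Cage b needs sum 8, leaving r3c2 = 5.
4 is placed in row 3, which forces r3c3 = 2.
Row 4 now contains 3, leaving r4c2 = 1.
Filled in: 4 3 5 1 2 / 5 4 1 2 3 / 3 5 2 4 1 / 2 1 4 3 5 / 1 2 3 5 4.

3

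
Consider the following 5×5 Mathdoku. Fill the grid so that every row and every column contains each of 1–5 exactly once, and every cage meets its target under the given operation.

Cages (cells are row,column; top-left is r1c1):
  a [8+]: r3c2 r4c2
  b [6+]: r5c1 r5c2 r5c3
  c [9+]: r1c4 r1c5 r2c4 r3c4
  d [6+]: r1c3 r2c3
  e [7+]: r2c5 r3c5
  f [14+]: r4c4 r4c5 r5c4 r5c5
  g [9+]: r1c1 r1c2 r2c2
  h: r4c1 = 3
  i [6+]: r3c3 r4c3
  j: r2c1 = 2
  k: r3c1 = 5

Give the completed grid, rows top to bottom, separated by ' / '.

J is a freebie, leaving r2c1 = 2.
Cage k is given, leaving r3c1 = 5.
5 is placed in row 3, so r3c2 = 3.
Cage h is a single given cell, so r4c1 = 3.
Column 2 already has 3, which forces r4c2 = 5.
Column 1 already has 3, leaving r5c1 = 1.
Row 5 now contains 1; hence r5c2 = 2.
Row 5 now contains 2, so r5c3 = 3.
Column 1 now contains 1; hence r1c1 = 4.
Cage g needs sum 9; hence r1c2 = 1.
The 3 cells of cage g must have sum 9, which forces r2c2 = 4.
Cage d's pair has sum 6, which forces r1c3 = 5.
The 4 cells of cage c must have sum 9, which forces r1c4 = 2.
Cage c has sum 9, so r1c5 = 3.
The two cells of cage d must have sum 6, leaving r2c3 = 1.
The 4 cells of cage c must have sum 9, leaving r2c4 = 3.
Column 5 now contains 3, so r2c5 = 5.
Cage c has sum 9; hence r3c4 = 1.
Column 4 already has 1, which forces r4c4 = 4.
4 is placed in row 4, so r4c5 = 1.
4 is placed in column 4, which forces r5c4 = 5.
Column 5 now contains 5, so r5c5 = 4.
Cage i needs two cells with sum 6; hence r3c3 = 4.
Column 5 now contains 4, which forces r3c5 = 2.
4 is placed in row 4; hence r4c3 = 2.

4 1 5 2 3 / 2 4 1 3 5 / 5 3 4 1 2 / 3 5 2 4 1 / 1 2 3 5 4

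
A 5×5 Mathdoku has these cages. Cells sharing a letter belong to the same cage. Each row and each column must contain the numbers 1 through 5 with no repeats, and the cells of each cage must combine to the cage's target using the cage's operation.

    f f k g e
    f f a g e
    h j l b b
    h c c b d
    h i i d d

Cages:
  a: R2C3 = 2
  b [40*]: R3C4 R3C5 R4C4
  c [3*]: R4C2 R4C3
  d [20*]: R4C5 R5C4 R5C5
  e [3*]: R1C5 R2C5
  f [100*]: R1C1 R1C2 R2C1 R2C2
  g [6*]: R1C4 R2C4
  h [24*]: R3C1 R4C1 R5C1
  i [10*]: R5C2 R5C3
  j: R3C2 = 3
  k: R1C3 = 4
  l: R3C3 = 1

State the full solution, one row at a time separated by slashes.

K is a freebie, leaving R1C3 = 4.
Cage a is given, which forces R2C3 = 2.
Row 2 already has 2, leaving R2C4 = 3.
Row 2 already has 3; hence R2C5 = 1.
Cage j is a single given cell, leaving R3C2 = 3.
Cage l is a single given cell, which forces R3C3 = 1.
Column 2 already has 3; hence R4C2 = 1.
1 is placed in column 3; hence R4C3 = 3.
Column 3 already has 2, which forces R5C3 = 5.
5 is placed in row 5, which forces R5C5 = 4.
Cage f has product 100, which forces R1C1 = 1.
Cage f needs product 100; hence R1C2 = 5.
3 is placed in column 4, so R1C4 = 2.
Column 5 now contains 1; hence R1C5 = 3.
Cage f has product 100, leaving R2C1 = 5.
Cage f has product 100, which forces R2C2 = 4.
The 3 cells of cage d must have product 20, leaving R4C5 = 5.
Cage h needs product 24, so R5C1 = 3.
5 is placed in row 5; hence R5C2 = 2.
The 3 cells of cage d must have product 20; hence R5C4 = 1.
Cage b needs product 40; hence R3C4 = 5.
Column 5 now contains 5; hence R3C5 = 2.
5 is placed in row 4; hence R4C4 = 4.
2 is placed in row 3, leaving R3C1 = 4.
Row 4 already has 4; hence R4C1 = 2.

1 5 4 2 3 / 5 4 2 3 1 / 4 3 1 5 2 / 2 1 3 4 5 / 3 2 5 1 4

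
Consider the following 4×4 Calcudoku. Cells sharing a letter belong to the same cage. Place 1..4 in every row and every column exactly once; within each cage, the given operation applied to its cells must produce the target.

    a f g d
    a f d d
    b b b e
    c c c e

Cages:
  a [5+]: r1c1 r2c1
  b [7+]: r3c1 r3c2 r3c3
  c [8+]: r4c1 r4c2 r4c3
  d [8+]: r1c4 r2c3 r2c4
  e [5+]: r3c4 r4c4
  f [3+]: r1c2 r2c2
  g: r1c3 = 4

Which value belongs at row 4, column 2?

Cage g is given, which forces r1c3 = 4.
The only place for 3 in row 3 is r3c4.
The 3 cells of cage d must have sum 8; hence r2c4 = 4.
Cage e's pair has sum 5; hence r4c4 = 2.
Column 4 already has 2, which forces r1c4 = 1.
The 3 cells of cage d must have sum 8, leaving r2c3 = 3.
Column 3 now contains 3, leaving r4c3 = 1.
The two cells of cage a must have sum 5, which forces r1c1 = 3.
1 is placed in row 1, leaving r1c2 = 2.
3 is placed in row 2, which forces r2c1 = 2.
Cage f's pair has sum 3; hence r2c2 = 1.
Column 2 now contains 1; hence r3c2 = 4.
Column 3 already has 1; hence r3c3 = 2.
Column 1 already has 3; hence r4c1 = 4.
Column 2 now contains 4, leaving r4c2 = 3.
Row 3 now contains 4; hence r3c1 = 1.
The full grid is 3 2 4 1 / 2 1 3 4 / 1 4 2 3 / 4 3 1 2.

3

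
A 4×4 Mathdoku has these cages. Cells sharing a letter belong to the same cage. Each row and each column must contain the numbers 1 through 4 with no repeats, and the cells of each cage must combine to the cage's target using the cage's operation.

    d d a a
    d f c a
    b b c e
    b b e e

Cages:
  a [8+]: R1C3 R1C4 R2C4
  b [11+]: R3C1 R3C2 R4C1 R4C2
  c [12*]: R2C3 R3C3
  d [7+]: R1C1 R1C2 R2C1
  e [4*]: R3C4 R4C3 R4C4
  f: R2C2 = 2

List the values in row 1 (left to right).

2 4 1 3

Cage f is a single given cell, so R2C2 = 2.
The only place for 2 in column 3 is R4C3.
The 3 cells of cage e must have product 4, leaving R3C4 = 2.
The 3 cells of cage e must have product 4, which forces R4C4 = 1.
The 3 cells of cage a must have sum 8, which forces R1C3 = 1.
Row 1 now contains 1; hence R1C1 = 2.
Cage d has sum 7; hence R1C2 = 4.
4 is placed in row 1, so R1C4 = 3.
Cage d has sum 7, so R2C1 = 1.
Column 4 now contains 3, leaving R2C4 = 4.
Column 1 now contains 1, leaving R3C1 = 3.
3 is placed in row 3, which forces R3C2 = 1.
3 is placed in row 3, so R3C3 = 4.
Column 1 now contains 3, which forces R4C1 = 4.
Column 2 already has 4, leaving R4C2 = 3.
Row 2 already has 4, which forces R2C3 = 3.
The full grid is 2 4 1 3 / 1 2 3 4 / 3 1 4 2 / 4 3 2 1.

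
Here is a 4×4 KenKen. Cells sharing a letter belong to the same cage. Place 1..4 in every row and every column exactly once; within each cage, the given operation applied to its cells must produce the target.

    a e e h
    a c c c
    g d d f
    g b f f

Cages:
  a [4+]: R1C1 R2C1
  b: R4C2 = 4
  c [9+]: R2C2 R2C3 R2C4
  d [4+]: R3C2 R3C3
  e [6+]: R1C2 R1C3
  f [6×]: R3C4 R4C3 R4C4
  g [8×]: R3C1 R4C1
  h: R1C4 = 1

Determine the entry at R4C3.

1

Cage h is given, leaving R1C4 = 1.
Cage b is a single given cell, so R4C2 = 4.
1 is placed in row 1, so R1C1 = 3.
4 is placed in column 2, which forces R1C2 = 2.
The two cells of cage e must have sum 6, which forces R1C3 = 4.
Cage a's pair has sum 4, which forces R2C1 = 1.
2 is placed in column 2; hence R2C2 = 3.
3 is placed in row 2, leaving R2C3 = 2.
Row 2 now contains 2, which forces R2C4 = 4.
Cage g needs two cells with product 8, leaving R3C1 = 4.
Column 2 already has 3, leaving R3C2 = 1.
Row 3 already has 1, which forces R3C3 = 3.
3 is placed in row 3; hence R3C4 = 2.
Row 4 already has 4; hence R4C1 = 2.
The 3 cells of cage f must have product 6; hence R4C3 = 1.
Column 4 already has 2, so R4C4 = 3.
Completed grid: 3 2 4 1 / 1 3 2 4 / 4 1 3 2 / 2 4 1 3.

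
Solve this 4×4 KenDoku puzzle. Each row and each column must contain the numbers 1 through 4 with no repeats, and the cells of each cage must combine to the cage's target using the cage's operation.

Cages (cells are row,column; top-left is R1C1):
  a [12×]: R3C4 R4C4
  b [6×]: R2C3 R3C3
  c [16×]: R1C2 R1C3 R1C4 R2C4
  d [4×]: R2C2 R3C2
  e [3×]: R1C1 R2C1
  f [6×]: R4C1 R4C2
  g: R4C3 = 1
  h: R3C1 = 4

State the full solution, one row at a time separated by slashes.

The 4 cells of cage c must have product 16, which forces R2C4 = 2.
Cage h is given, leaving R3C1 = 4.
Row 3 already has 4; hence R3C2 = 1.
Row 3 already has 4, so R3C4 = 3.
Cage g is given, which forces R4C3 = 1.
3 is placed in column 4, leaving R4C4 = 4.
Column 4 already has 4; hence R1C4 = 1.
Column 2 already has 1, so R2C2 = 4.
Row 2 now contains 2, leaving R2C3 = 3.
Row 3 already has 3, leaving R3C3 = 2.
Row 1 now contains 1, leaving R1C1 = 3.
4 is placed in column 2; hence R1C2 = 2.
Column 3 now contains 2, so R1C3 = 4.
3 is placed in row 2, so R2C1 = 1.
Column 1 already has 3, which forces R4C1 = 2.
Column 2 already has 2, so R4C2 = 3.

3 2 4 1 / 1 4 3 2 / 4 1 2 3 / 2 3 1 4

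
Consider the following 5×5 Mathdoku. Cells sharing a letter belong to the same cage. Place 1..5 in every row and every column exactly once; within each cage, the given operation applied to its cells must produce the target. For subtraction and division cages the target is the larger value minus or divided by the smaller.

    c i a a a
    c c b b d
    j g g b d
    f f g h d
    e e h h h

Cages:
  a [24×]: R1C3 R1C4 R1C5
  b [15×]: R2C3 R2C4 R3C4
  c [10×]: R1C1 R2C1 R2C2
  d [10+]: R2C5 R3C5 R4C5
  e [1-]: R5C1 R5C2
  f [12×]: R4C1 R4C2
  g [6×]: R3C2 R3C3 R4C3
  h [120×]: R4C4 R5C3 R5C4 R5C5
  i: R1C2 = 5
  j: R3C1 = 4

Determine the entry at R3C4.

5

Cage i is a single given cell, so R1C2 = 5.
Cage j is given, so R3C1 = 4.
Column 1 now contains 4, so R4C1 = 3.
3 is placed in row 4; hence R4C2 = 4.
Cage c needs product 10, leaving R2C1 = 5.
The 3 cells of cage b must have product 15, so R3C4 = 5.
Column 4 already has 5, so R4C4 = 2.
2 is placed in row 4, so R4C3 = 1.
The 3 cells of cage d must have sum 10, so R4C5 = 5.
Column 3 now contains 1, so R2C3 = 3.
The 3 cells of cage b must have product 15, leaving R2C4 = 1.
Column 3 now contains 3, which forces R3C3 = 2.
The 4 cells of cage h must have product 120, so R5C3 = 5.
The 3 cells of cage c must have product 10, which forces R1C1 = 1.
Column 3 now contains 2, which forces R1C3 = 4.
Cage a has product 24, so R1C4 = 3.
Cage a needs product 24, which forces R1C5 = 2.
Row 2 now contains 1, so R2C2 = 2.
2 is placed in column 5, which forces R2C5 = 4.
Row 3 now contains 2, which forces R3C2 = 3.
Row 3 already has 3; hence R3C5 = 1.
Column 1 already has 1; hence R5C1 = 2.
Column 2 already has 3, leaving R5C2 = 1.
Column 4 already has 3, which forces R5C4 = 4.
Column 5 now contains 4, so R5C5 = 3.
The full grid is 1 5 4 3 2 / 5 2 3 1 4 / 4 3 2 5 1 / 3 4 1 2 5 / 2 1 5 4 3.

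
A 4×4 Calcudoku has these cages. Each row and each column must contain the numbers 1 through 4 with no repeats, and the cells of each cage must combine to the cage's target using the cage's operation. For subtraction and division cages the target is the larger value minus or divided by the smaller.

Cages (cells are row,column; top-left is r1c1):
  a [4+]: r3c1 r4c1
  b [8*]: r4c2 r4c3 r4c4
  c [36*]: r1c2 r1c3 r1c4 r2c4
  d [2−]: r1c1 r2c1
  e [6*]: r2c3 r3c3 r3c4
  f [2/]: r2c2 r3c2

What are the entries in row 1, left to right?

Cage c needs product 36, so r2c4 = 3.
The 3 cells of cage e must have product 6, leaving r3c3 = 3.
The 4 cells of cage c must have product 36, leaving r1c2 = 3.
Row 3 now contains 3, which forces r3c1 = 1.
Row 3 now contains 1, so r3c4 = 2.
Cage a's pair has sum 4, leaving r4c1 = 3.
Cage f's pair has quotient 2, so r2c2 = 2.
The 3 cells of cage e must have product 6; hence r2c3 = 1.
2 is placed in row 3, leaving r3c2 = 4.
Column 2 now contains 4, leaving r4c2 = 1.
1 is placed in row 4, leaving r4c4 = 4.
Cage d needs two cells with difference 2, leaving r1c1 = 2.
Column 3 already has 1, leaving r1c3 = 4.
Column 4 now contains 4, leaving r1c4 = 1.
Row 2 already has 2; hence r2c1 = 4.
Row 4 already has 4, which forces r4c3 = 2.
The full grid is 2 3 4 1 / 4 2 1 3 / 1 4 3 2 / 3 1 2 4.

2 3 4 1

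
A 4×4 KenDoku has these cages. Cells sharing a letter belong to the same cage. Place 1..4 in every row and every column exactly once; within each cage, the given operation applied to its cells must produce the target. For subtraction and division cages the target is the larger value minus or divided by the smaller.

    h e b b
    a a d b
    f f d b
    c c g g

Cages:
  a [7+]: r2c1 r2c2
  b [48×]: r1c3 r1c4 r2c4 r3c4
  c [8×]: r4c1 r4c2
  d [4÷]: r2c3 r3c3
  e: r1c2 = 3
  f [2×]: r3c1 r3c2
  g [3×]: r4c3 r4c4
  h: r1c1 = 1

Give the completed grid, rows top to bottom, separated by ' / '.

1 3 2 4 / 3 4 1 2 / 2 1 4 3 / 4 2 3 1

Cage h is given, so r1c1 = 1.
E is a freebie, which forces r1c2 = 3.
3 is placed in row 1, so r1c4 = 4.
3 is placed in column 2, which forces r2c2 = 4.
4 is placed in row 2, which forces r2c3 = 1.
Column 1 already has 1, which forces r3c1 = 2.
2 is placed in row 3, which forces r3c2 = 1.
Column 3 now contains 1, which forces r3c3 = 4.
Row 3 now contains 1; hence r3c4 = 3.
Column 1 now contains 2, so r4c1 = 4.
Column 2 already has 4, leaving r4c2 = 2.
Column 3 now contains 1, which forces r4c3 = 3.
3 is placed in column 4, so r4c4 = 1.
4 is placed in row 1, so r1c3 = 2.
4 is placed in row 2, leaving r2c1 = 3.
3 is placed in column 4, which forces r2c4 = 2.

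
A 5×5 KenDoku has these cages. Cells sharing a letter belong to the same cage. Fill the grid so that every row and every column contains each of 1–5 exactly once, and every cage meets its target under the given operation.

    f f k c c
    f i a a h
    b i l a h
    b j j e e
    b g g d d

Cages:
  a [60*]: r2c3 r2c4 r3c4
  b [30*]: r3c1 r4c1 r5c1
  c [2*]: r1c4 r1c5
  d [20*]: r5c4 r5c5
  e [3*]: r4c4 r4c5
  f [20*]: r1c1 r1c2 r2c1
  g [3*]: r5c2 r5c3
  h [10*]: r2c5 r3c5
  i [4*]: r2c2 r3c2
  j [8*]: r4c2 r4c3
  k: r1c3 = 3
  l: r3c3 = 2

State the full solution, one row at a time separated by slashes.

4 5 3 2 1 / 1 4 5 3 2 / 3 1 2 4 5 / 5 2 4 1 3 / 2 3 1 5 4

Cage k is a single given cell, so r1c3 = 3.
L is a freebie, so r3c3 = 2.
Row 3 now contains 2, which forces r3c5 = 5.
2 is placed in column 3, leaving r4c3 = 4.
Column 3 already has 3, leaving r5c3 = 1.
5 is placed in column 5, so r5c5 = 4.
Column 3 now contains 4, which forces r2c3 = 5.
5 is placed in column 5, leaving r2c5 = 2.
Row 3 already has 5, which forces r3c1 = 3.
3 is placed in row 3; hence r3c4 = 4.
4 is placed in row 4, so r4c2 = 2.
Row 5 now contains 1, so r5c2 = 3.
Row 5 already has 4, so r5c4 = 5.
Cage c's pair has product 2, which forces r1c4 = 2.
Column 5 now contains 2, which forces r1c5 = 1.
The two cells of cage i must have product 4, which forces r2c2 = 4.
4 is placed in column 4, so r2c4 = 3.
4 is placed in row 3, leaving r3c2 = 1.
2 is placed in row 4; hence r4c1 = 5.
Column 4 already has 3; hence r4c4 = 1.
1 is placed in column 5, so r4c5 = 3.
Row 5 now contains 5, leaving r5c1 = 2.
Column 1 now contains 5, so r1c1 = 4.
Column 2 already has 4, which forces r1c2 = 5.
4 is placed in row 2; hence r2c1 = 1.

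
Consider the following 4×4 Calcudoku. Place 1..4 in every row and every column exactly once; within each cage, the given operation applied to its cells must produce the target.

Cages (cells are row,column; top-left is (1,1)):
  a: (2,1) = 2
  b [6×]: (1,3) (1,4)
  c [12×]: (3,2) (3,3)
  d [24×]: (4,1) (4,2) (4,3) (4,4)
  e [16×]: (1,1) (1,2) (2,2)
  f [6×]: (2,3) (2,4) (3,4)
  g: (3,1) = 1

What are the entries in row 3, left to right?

A is a freebie; hence (2,1) = 2.
2 is placed in row 2; hence (2,2) = 4.
G is a freebie, leaving (3,1) = 1.
4 is placed in column 2, leaving (3,2) = 3.
Row 3 already has 3, which forces (3,3) = 4.
Row 3 already has 3, which forces (3,4) = 2.
Column 1 now contains 2, which forces (1,1) = 4.
4 is placed in column 2, so (1,2) = 1.
The two cells of cage b must have product 6, so (1,3) = 2.
Column 4 now contains 2, which forces (1,4) = 3.
Column 4 already has 3, which forces (2,4) = 1.
Column 1 now contains 4; hence (4,1) = 3.
Column 2 already has 1, which forces (4,2) = 2.
3 is placed in row 4; hence (4,3) = 1.
Column 4 now contains 1, leaving (4,4) = 4.
Row 2 already has 1, which forces (2,3) = 3.
Completed grid: 4 1 2 3 / 2 4 3 1 / 1 3 4 2 / 3 2 1 4.

1 3 4 2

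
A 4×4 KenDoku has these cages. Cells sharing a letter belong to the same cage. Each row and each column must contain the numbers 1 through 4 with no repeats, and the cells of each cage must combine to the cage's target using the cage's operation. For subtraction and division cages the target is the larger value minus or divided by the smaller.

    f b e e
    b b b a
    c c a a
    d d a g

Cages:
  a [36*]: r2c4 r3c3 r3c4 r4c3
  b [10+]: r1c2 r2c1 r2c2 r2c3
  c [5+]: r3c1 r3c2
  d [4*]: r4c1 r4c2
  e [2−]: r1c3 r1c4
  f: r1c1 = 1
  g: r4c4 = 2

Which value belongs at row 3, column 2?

Cage f is given, which forces r1c1 = 1.
1 is placed in column 1, leaving r4c1 = 4.
Row 4 already has 4; hence r4c2 = 1.
Cage g is a single given cell, leaving r4c4 = 2.
Cage e's pair has difference 2; hence r1c3 = 2.
Cage e's pair has difference 2; hence r1c4 = 4.
The 4 cells of cage b must have sum 10, which forces r2c3 = 1.
1 is placed in row 2; hence r2c4 = 3.
Column 3 now contains 1, so r3c3 = 4.
Column 4 already has 3, leaving r3c4 = 1.
2 is placed in row 4; hence r4c3 = 3.
Row 1 now contains 4, so r1c2 = 3.
Row 2 already has 3, which forces r2c1 = 2.
Cage b has sum 10, which forces r2c2 = 4.
Column 1 already has 2; hence r3c1 = 3.
3 is placed in column 2; hence r3c2 = 2.
Completed grid: 1 3 2 4 / 2 4 1 3 / 3 2 4 1 / 4 1 3 2.

2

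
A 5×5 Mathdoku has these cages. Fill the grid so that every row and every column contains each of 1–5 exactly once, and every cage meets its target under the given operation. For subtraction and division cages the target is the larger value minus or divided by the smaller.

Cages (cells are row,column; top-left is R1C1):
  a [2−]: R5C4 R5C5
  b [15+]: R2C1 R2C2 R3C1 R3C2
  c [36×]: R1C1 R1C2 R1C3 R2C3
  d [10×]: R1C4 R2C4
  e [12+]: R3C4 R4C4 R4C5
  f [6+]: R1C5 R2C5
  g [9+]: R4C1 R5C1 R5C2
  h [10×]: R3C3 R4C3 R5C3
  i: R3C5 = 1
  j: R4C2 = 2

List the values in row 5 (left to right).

2 4 5 1 3

Cage c has product 36; hence R2C3 = 3.
Cage i is a single given cell, so R3C5 = 1.
Cage j is given; hence R4C2 = 2.
Row 1 needs a 5, and only R1C4 is open for it.
Column 4 already has 5, leaving R2C4 = 2.
2 is placed in row 2, so R2C5 = 4.
Cage e needs sum 12; hence R4C5 = 5.
4 is placed in column 5, so R1C5 = 2.
Row 4 already has 5, leaving R4C3 = 1.
Column 5 already has 2, which forces R5C5 = 3.
Column 3 now contains 1, leaving R1C3 = 4.
Cage a needs two cells with difference 2; hence R5C4 = 1.
Cage g has sum 9, which forces R4C1 = 3.
3 is placed in row 4, which forces R4C4 = 4.
The 3 cells of cage g must have sum 9, which forces R5C1 = 2.
Cage g has sum 9, which forces R5C2 = 4.
2 is placed in row 5, so R5C3 = 5.
Column 1 already has 3, so R1C1 = 1.
The 4 cells of cage c must have product 36; hence R1C2 = 3.
Cage b needs sum 15, so R2C1 = 5.
Cage b needs sum 15; hence R2C2 = 1.
Cage b has sum 15, leaving R3C1 = 4.
4 is placed in column 2; hence R3C2 = 5.
5 is placed in column 3, which forces R3C3 = 2.
Column 4 already has 4, which forces R3C4 = 3.
Filled in: 1 3 4 5 2 / 5 1 3 2 4 / 4 5 2 3 1 / 3 2 1 4 5 / 2 4 5 1 3.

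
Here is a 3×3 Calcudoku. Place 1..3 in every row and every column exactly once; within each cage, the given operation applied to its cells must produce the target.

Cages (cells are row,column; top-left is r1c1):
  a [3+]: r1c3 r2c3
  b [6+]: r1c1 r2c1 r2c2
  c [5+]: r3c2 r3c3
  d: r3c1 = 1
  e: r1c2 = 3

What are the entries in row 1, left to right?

2 3 1

Cage e is a single given cell, leaving r1c2 = 3.
Cage d is given, so r3c1 = 1.
Column 2 now contains 3, which forces r3c2 = 2.
Row 3 now contains 2; hence r3c3 = 3.
Column 1 already has 1, which forces r1c1 = 2.
Row 1 now contains 2, leaving r1c3 = 1.
Cage b has sum 6, which forces r2c1 = 3.
2 is placed in column 2, which forces r2c2 = 1.
1 is placed in column 3, leaving r2c3 = 2.
The full grid is 2 3 1 / 3 1 2 / 1 2 3.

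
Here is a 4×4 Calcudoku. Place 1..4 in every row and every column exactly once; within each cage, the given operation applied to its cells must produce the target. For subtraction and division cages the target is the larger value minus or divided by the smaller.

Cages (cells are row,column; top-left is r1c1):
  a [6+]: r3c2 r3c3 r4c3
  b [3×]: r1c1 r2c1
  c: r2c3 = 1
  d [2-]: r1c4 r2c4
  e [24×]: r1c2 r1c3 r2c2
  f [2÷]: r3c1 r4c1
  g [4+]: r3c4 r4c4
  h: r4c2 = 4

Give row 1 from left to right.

Cage c is given, leaving r2c3 = 1.
H is a freebie, so r4c2 = 4.
Cage b's pair has product 3, leaving r1c1 = 1.
Cage e has product 24, which forces r1c3 = 4.
4 is placed in row 1; hence r1c4 = 2.
Row 2 already has 1, which forces r2c1 = 3.
Row 2 now contains 3, so r2c2 = 2.
Row 2 now contains 3, so r2c4 = 4.
Cage a needs sum 6, leaving r3c2 = 1.
Row 3 already has 1, leaving r3c4 = 3.
Column 1 now contains 1, so r4c1 = 2.
2 is placed in row 4; hence r4c3 = 3.
3 is placed in column 4, leaving r4c4 = 1.
Row 1 now contains 2, leaving r1c2 = 3.
Column 1 now contains 2; hence r3c1 = 4.
Row 3 already has 3, leaving r3c3 = 2.
Filled in: 1 3 4 2 / 3 2 1 4 / 4 1 2 3 / 2 4 3 1.

1 3 4 2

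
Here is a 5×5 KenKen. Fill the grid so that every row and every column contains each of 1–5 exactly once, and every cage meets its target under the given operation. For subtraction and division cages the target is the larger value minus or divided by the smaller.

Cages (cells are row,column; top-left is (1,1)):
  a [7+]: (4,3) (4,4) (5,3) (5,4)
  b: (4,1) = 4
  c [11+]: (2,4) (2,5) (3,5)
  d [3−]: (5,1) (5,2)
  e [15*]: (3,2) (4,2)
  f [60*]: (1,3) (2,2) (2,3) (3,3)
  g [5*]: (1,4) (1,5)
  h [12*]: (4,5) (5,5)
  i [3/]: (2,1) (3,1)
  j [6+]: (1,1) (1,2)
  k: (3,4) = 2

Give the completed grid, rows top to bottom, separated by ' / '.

Cage k is a single given cell, so (3,4) = 2.
Cage b is a single given cell; hence (4,1) = 4.
4 is placed in row 4, leaving (4,5) = 3.
Column 5 already has 3, so (5,5) = 4.
Cage e needs two cells with product 15, so (3,2) = 3.
4 is placed in column 5, so (3,5) = 5.
Row 4 now contains 3, so (4,2) = 5.
Cage a needs sum 7; hence (4,3) = 2.
Row 4 now contains 3, so (4,4) = 1.
5 is placed in column 2, so (5,2) = 2.
Cage a needs sum 7, which forces (5,3) = 1.
The 4 cells of cage a must have sum 7, leaving (5,4) = 3.
1 is placed in column 4, leaving (1,4) = 5.
Column 5 now contains 5, so (1,5) = 1.
Cage i needs two cells with quotient 3, so (2,1) = 3.
The 4 cells of cage f must have product 60; hence (2,2) = 1.
3 is placed in row 2; hence (2,3) = 5.
Column 4 now contains 5, so (2,4) = 4.
Column 5 now contains 1, so (2,5) = 2.
Row 3 already has 3, which forces (3,1) = 1.
1 is placed in column 3, so (3,3) = 4.
Row 5 now contains 2; hence (5,1) = 5.
5 is placed in row 1, leaving (1,1) = 2.
Row 1 now contains 1, so (1,2) = 4.
5 is placed in row 1; hence (1,3) = 3.

2 4 3 5 1 / 3 1 5 4 2 / 1 3 4 2 5 / 4 5 2 1 3 / 5 2 1 3 4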